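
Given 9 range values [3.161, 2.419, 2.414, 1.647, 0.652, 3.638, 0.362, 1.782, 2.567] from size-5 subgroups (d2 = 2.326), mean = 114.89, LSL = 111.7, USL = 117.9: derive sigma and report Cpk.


R_bar = (3.161 + 2.419 + 2.414 + 1.647 + 0.652 + 3.638 + 0.362 + 1.782 + 2.567) / 9 = 2.0713333
sigma = R_bar / d2 = 2.0713333 / 2.326 = 0.89051303
Cp = (USL - LSL)/(6*sigma) = (117.9 - 111.7)/(6*0.89051303) = 1.1604
Cpu = (117.9 - 114.89)/(3*0.89051303) = 1.1267
Cpl = (114.89 - 111.7)/(3*0.89051303) = 1.1941
Cpk = min(Cpu, Cpl) = 1.1267

1.1267


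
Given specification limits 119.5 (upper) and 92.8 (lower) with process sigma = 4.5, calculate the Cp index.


Cp = (USL - LSL) / (6 * sigma)
= (119.5 - 92.8) / (6 * 4.5)
= 26.7000 / 27.0000
= 0.9889

0.9889


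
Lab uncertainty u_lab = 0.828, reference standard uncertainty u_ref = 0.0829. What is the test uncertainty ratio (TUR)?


TUR = u_lab / u_ref
= 0.828 / 0.0829
= 9.9879

9.9879


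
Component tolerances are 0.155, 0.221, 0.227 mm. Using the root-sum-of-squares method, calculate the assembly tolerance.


RSS = sqrt(0.155^2 + 0.221^2 + 0.227^2)
= sqrt(0.124395)
= 0.3527

0.3527


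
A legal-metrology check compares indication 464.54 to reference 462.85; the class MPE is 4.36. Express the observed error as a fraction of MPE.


e = indication - reference = 464.54 - 462.85 = 1.6900
|e| = 1.6900
ratio = |e| / MPE = 1.6900 / 4.36
ratio = 0.3876

0.3876


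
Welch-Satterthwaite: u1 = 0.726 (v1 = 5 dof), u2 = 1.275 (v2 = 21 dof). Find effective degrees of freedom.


uc = sqrt(u1^2 + u2^2) = sqrt(0.726^2 + 1.275^2) = 1.4672086
v_eff = uc^4 / (u1^4/v1 + u2^4/v2)
= 1.4672086^4 / (0.726^4/5 + 1.275^4/21)
= 4.6341219 / 0.18140261
v_eff = 25.5461

25.5461


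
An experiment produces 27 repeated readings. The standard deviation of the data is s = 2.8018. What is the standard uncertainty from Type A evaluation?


u_A = s / sqrt(n)
u_A = 2.8018 / sqrt(27)
u_A = 2.8018 / 5.1961524
u_A = 0.5392

0.5392


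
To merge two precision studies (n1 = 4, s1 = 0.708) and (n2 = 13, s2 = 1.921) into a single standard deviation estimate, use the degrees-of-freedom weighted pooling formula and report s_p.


s_p = sqrt(((n1-1)*s1^2 + (n2-1)*s2^2) / (n1+n2-2))
numerator = (4-1)*0.708^2 + (13-1)*1.921^2 = 1.503792 + 44.282892 = 45.786684
denominator = 4 + 13 - 2 = 15
s_p^2 = 45.786684 / 15 = 3.0524456
s_p = sqrt(3.0524456) = 1.7471

1.7471


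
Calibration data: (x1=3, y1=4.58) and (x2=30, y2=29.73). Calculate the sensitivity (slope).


slope = (y2 - y1) / (x2 - x1)
= (29.73 - 4.58) / (30 - 3)
= 25.1500 / 27
= 0.9315

0.9315


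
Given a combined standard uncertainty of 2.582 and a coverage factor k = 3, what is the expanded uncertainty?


U = k * uc
U = 3 * 2.582
U = 7.7460

7.7460


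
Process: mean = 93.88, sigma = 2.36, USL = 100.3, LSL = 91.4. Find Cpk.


Cpu = (USL - mean) / (3*sigma) = (100.3 - 93.88) / (3*2.36) = 0.9068
Cpl = (mean - LSL) / (3*sigma) = (93.88 - 91.4) / (3*2.36) = 0.3503
Cpk = min(Cpu, Cpl) = 0.3503

0.3503


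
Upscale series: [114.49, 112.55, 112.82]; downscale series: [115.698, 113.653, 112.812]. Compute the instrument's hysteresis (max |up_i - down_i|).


|114.49 - 115.698| = 1.2080
|112.55 - 113.653| = 1.1030
|112.82 - 112.812| = 0.0080
hysteresis = max(diffs) = 1.2080

1.2080


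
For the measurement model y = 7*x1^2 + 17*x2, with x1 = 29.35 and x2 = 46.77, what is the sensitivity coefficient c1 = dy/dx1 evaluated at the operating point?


y = 7*x1^2 + 17*x2
dy/dx1 = 2*7*x1
Evaluate at x1 = 29.35: c1 = 14 * 29.35
c1 = 410.9000

410.9000


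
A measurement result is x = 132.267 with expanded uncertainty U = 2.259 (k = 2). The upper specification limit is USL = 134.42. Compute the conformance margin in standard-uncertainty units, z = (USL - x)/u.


u = U / k = 2.259 / 2 = 1.1295
margin = |USL - x| = |134.42 - 132.267| = 2.153
z = margin / u = 2.153 / 1.1295
z = 1.9062

1.9062


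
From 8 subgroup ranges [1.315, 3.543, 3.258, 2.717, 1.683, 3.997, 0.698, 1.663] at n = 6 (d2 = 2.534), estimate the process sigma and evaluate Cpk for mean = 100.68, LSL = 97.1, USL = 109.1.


R_bar = (1.315 + 3.543 + 3.258 + 2.717 + 1.683 + 3.997 + 0.698 + 1.663) / 8 = 2.35925
sigma = R_bar / d2 = 2.35925 / 2.534 = 0.93103788
Cp = (USL - LSL)/(6*sigma) = (109.1 - 97.1)/(6*0.93103788) = 2.1481
Cpu = (109.1 - 100.68)/(3*0.93103788) = 3.0146
Cpl = (100.68 - 97.1)/(3*0.93103788) = 1.2817
Cpk = min(Cpu, Cpl) = 1.2817

1.2817


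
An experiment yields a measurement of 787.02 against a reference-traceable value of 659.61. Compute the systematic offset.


Systematic error = measured - true
= 787.02 - 659.61
= 127.4100

127.4100


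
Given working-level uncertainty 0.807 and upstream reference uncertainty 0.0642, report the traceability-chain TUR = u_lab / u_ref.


TUR = u_lab / u_ref
= 0.807 / 0.0642
= 12.5701

12.5701


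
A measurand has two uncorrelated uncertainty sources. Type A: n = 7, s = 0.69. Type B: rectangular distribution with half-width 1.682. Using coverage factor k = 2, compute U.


u_A = s / sqrt(n) = 0.69 / sqrt(7) = 0.26079549
u_B = half_width / sqrt(3) = 1.682 / sqrt(3) = 0.97110315
uc = sqrt(u_A^2 + u_B^2) = sqrt(0.26079549^2 + 0.97110315^2) = 1.0055126
U = k * uc = 2 * 1.0055126
U = 2.0110

2.0110


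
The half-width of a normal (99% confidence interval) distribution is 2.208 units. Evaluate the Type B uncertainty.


u_B = half_width / 2.576
u_B = 2.208 / 2.576
u_B = 0.8571

0.8571


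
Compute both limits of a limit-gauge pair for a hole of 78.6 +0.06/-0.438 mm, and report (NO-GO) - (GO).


GO = nominal - lower_tol (smallest hole = maximum material condition)
GO = 78.6 - 0.438 = 78.162
NO-GO = nominal + upper_tol (largest hole = least material condition)
NO-GO = 78.6 + 0.06 = 78.66
spread = NO-GO - GO = 78.66 - 78.162 = 0.4980

0.4980


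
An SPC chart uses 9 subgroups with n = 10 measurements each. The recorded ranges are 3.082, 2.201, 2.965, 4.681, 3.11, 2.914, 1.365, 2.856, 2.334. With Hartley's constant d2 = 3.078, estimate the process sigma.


R_bar = (3.082 + 2.201 + 2.965 + 4.681 + 3.11 + 2.914 + 1.365 + 2.856 + 2.334) / 9
R_bar = 25.508 / 9 = 2.8342222
sigma_hat = R_bar / d2 = 2.8342222 / 3.078 = 0.9208

0.9208


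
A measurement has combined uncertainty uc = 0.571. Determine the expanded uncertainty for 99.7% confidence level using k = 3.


U = k * uc
U = 3 * 0.571
U = 1.7130

1.7130


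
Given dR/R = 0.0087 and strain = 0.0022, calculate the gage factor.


GF = (dR/R) / epsilon
= 0.0087 / 0.0022
= 3.9545

3.9545


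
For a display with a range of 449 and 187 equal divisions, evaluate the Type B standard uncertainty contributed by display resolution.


resolution = range / divisions
resolution = 449 / 187 = 2.4010695
u_res = resolution / (2*sqrt(3))
u_res = 2.4010695 / 3.4641016
u_res = 0.6931

0.6931


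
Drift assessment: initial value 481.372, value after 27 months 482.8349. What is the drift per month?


rate = (v2 - v1) / months
= (482.8349 - 481.372) / 27
= 1.4629 / 27
= 0.0542

0.0542


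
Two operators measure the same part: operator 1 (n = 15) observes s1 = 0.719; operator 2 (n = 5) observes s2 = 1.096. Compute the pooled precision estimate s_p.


s_p = sqrt(((n1-1)*s1^2 + (n2-1)*s2^2) / (n1+n2-2))
numerator = (15-1)*0.719^2 + (5-1)*1.096^2 = 7.237454 + 4.804864 = 12.042318
denominator = 15 + 5 - 2 = 18
s_p^2 = 12.042318 / 18 = 0.66901767
s_p = sqrt(0.66901767) = 0.8179

0.8179


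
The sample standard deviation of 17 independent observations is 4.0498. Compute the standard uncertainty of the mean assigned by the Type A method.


u_A = s / sqrt(n)
u_A = 4.0498 / sqrt(17)
u_A = 4.0498 / 4.1231056
u_A = 0.9822

0.9822


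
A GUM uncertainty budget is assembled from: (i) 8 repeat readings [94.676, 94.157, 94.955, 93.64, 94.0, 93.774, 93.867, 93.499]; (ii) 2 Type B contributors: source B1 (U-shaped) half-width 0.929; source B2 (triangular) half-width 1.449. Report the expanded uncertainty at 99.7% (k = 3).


mean = (94.676 + 94.157 + 94.955 + 93.64 + 94.0 + 93.774 + 93.867 + 93.499) / 8 = 94.071
s = sqrt(sum((x - mean)^2)/(n-1)) = 0.50747104
u_A = s / sqrt(n) = 0.50747104 / sqrt(8) = 0.17941811
u_B1 = 0.929 / sqrt(2) = 0.6569022
u_B2 = 1.449 / sqrt(6) = 0.59155177
uc = sqrt(0.17941811^2 + 0.6569022^2 + 0.59155177^2) = 0.90202265
U = k * uc = 3 * 0.90202265
U = 2.7061

2.7061


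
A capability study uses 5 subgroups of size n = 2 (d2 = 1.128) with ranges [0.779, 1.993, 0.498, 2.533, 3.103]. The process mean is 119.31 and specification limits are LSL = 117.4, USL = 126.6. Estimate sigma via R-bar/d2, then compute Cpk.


R_bar = (0.779 + 1.993 + 0.498 + 2.533 + 3.103) / 5 = 1.7812
sigma = R_bar / d2 = 1.7812 / 1.128 = 1.579078
Cp = (USL - LSL)/(6*sigma) = (126.6 - 117.4)/(6*1.579078) = 0.9710
Cpu = (126.6 - 119.31)/(3*1.579078) = 1.5389
Cpl = (119.31 - 117.4)/(3*1.579078) = 0.4032
Cpk = min(Cpu, Cpl) = 0.4032

0.4032


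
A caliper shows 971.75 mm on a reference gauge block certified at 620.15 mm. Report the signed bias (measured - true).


Systematic error = measured - true
= 971.75 - 620.15
= 351.6000

351.6000


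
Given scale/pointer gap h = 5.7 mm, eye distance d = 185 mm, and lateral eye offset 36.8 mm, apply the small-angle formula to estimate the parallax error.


error = h * offset / d
= 5.7 * 36.8 / 185
= 1.1338

1.1338


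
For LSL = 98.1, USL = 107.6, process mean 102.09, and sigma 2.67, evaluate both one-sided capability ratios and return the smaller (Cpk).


Cpu = (USL - mean) / (3*sigma) = (107.6 - 102.09) / (3*2.67) = 0.6879
Cpl = (mean - LSL) / (3*sigma) = (102.09 - 98.1) / (3*2.67) = 0.4981
Cpk = min(Cpu, Cpl) = 0.4981

0.4981


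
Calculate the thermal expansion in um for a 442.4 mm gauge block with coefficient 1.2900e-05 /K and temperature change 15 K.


dL = L * alpha * dT
= 442.4 * 1.2900e-05 * 15
= 0.0856044 mm
dL_um = 0.0856044 * 1000 = 85.6044 um

85.6044


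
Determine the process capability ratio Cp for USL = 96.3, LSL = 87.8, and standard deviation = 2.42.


Cp = (USL - LSL) / (6 * sigma)
= (96.3 - 87.8) / (6 * 2.42)
= 8.5000 / 14.5200
= 0.5854

0.5854


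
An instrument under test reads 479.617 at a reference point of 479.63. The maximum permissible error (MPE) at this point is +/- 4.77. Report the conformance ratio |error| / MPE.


e = indication - reference = 479.617 - 479.63 = -0.0130
|e| = 0.0130
ratio = |e| / MPE = 0.0130 / 4.77
ratio = 0.0027

0.0027


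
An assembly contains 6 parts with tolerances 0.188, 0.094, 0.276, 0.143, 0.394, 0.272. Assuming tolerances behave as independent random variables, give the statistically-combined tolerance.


RSS = sqrt(0.188^2 + 0.094^2 + 0.276^2 + 0.143^2 + 0.394^2 + 0.272^2)
= sqrt(0.370025)
= 0.6083

0.6083


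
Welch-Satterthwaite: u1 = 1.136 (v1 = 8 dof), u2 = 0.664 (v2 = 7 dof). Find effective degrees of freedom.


uc = sqrt(u1^2 + u2^2) = sqrt(1.136^2 + 0.664^2) = 1.3158237
v_eff = uc^4 / (u1^4/v1 + u2^4/v2)
= 1.3158237^4 / (1.136^4/8 + 0.664^4/7)
= 2.9977183 / 0.23594239
v_eff = 12.7053

12.7053


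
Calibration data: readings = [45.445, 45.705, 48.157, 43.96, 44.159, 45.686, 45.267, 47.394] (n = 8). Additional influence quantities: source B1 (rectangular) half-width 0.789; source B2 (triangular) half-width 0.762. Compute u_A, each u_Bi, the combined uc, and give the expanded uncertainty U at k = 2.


mean = (45.445 + 45.705 + 48.157 + 43.96 + 44.159 + 45.686 + 45.267 + 47.394) / 8 = 45.721625
s = sqrt(sum((x - mean)^2)/(n-1)) = 1.4421096
u_A = s / sqrt(n) = 1.4421096 / sqrt(8) = 0.50986274
u_B1 = 0.789 / sqrt(3) = 0.45552936
u_B2 = 0.762 / sqrt(6) = 0.3110852
uc = sqrt(0.50986274^2 + 0.45552936^2 + 0.3110852^2) = 0.75115978
U = k * uc = 2 * 0.75115978
U = 1.5023

1.5023


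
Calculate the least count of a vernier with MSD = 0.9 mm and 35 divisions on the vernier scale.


LC = MSD / n_div
= 0.9 / 35
= 0.0257

0.0257


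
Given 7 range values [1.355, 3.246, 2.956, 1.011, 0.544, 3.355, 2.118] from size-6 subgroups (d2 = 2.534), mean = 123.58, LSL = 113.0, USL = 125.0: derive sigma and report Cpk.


R_bar = (1.355 + 3.246 + 2.956 + 1.011 + 0.544 + 3.355 + 2.118) / 7 = 2.0835714
sigma = R_bar / d2 = 2.0835714 / 2.534 = 0.82224601
Cp = (USL - LSL)/(6*sigma) = (125.0 - 113.0)/(6*0.82224601) = 2.4324
Cpu = (125.0 - 123.58)/(3*0.82224601) = 0.5757
Cpl = (123.58 - 113.0)/(3*0.82224601) = 4.2891
Cpk = min(Cpu, Cpl) = 0.5757

0.5757


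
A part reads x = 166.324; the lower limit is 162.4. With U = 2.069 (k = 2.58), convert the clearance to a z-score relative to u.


u = U / k = 2.069 / 2.58 = 0.80193798
margin = |LSL - x| = |162.4 - 166.324| = 3.924
z = margin / u = 3.924 / 0.80193798
z = 4.8931

4.8931


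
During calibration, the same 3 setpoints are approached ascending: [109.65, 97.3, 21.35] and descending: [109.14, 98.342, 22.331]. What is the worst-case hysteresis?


|109.65 - 109.14| = 0.5100
|97.3 - 98.342| = 1.0420
|21.35 - 22.331| = 0.9810
hysteresis = max(diffs) = 1.0420

1.0420


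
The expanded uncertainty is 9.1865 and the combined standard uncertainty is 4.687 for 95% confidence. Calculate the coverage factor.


k = U / uc
k = 9.1865 / 4.687
k = 1.96

1.96


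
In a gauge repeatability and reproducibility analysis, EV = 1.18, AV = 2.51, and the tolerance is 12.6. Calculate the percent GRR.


GRR = sqrt(EV^2 + AV^2) = sqrt(1.18^2 + 2.51^2) = 2.7735356
%GRR = GRR / tol * 100 = 2.7735356 / 12.6 * 100
%GRR = 22.0122

22.0122


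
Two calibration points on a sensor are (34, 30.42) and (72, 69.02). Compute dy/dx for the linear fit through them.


slope = (y2 - y1) / (x2 - x1)
= (69.02 - 30.42) / (72 - 34)
= 38.6000 / 38
= 1.0158

1.0158


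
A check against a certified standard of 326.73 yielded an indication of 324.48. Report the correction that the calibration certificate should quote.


Correction = standard - reading
= 326.73 - 324.48
= 2.2500

2.2500


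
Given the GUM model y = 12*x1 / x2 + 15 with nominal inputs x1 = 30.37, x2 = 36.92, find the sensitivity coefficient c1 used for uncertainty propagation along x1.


y = 12*x1 / x2 + 15
dy/dx1 = 12/x2
Evaluate at x2 = 36.92: c1 = 12 / 36.92
c1 = 0.3250

0.3250


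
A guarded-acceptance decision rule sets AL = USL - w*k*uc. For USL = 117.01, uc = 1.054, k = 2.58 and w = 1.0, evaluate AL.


U = k * uc = 2.58 * 1.054 = 2.71932
guard band g = w * U = 1.0 * 2.71932 = 2.71932
AL = USL - g = 117.01 - 2.71932
AL = 114.2907

114.2907


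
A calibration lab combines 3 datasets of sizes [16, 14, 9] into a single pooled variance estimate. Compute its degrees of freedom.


nu = sum_i (n_i - 1)
nu = ((16 - 1) + (14 - 1) + (9 - 1))
nu = 15 + 13 + 8
nu = 36

36


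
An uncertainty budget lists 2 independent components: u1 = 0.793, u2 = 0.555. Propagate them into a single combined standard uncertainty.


uc = sqrt(0.793^2 + 0.555^2)
uc = sqrt(0.936874)
uc = 0.9679

0.9679


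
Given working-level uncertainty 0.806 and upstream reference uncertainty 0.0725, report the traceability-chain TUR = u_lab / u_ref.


TUR = u_lab / u_ref
= 0.806 / 0.0725
= 11.1172

11.1172


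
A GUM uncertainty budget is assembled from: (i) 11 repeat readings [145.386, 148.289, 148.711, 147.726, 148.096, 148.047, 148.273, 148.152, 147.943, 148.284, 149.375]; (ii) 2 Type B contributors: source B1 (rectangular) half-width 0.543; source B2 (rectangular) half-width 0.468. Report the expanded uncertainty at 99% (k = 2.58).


mean = (145.386 + 148.289 + 148.711 + 147.726 + 148.096 + 148.047 + 148.273 + 148.152 + 147.943 + 148.284 + 149.375) / 11 = 148.0256364
s = sqrt(sum((x - mean)^2)/(n-1)) = 0.97844124
u_A = s / sqrt(n) = 0.97844124 / sqrt(11) = 0.29501113
u_B1 = 0.543 / sqrt(3) = 0.3135012
u_B2 = 0.468 / sqrt(3) = 0.27019993
uc = sqrt(0.29501113^2 + 0.3135012^2 + 0.27019993^2) = 0.50825444
U = k * uc = 2.58 * 0.50825444
U = 1.3113

1.3113


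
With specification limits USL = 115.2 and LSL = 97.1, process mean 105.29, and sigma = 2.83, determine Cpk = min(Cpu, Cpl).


Cpu = (USL - mean) / (3*sigma) = (115.2 - 105.29) / (3*2.83) = 1.1673
Cpl = (mean - LSL) / (3*sigma) = (105.29 - 97.1) / (3*2.83) = 0.9647
Cpk = min(Cpu, Cpl) = 0.9647

0.9647


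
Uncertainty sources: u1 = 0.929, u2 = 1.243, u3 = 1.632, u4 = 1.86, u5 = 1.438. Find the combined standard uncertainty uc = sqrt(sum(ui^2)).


uc = sqrt(0.929^2 + 1.243^2 + 1.632^2 + 1.86^2 + 1.438^2)
uc = sqrt(10.598958)
uc = 3.2556

3.2556


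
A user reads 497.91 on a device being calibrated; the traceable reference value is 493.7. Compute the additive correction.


Correction = standard - reading
= 493.7 - 497.91
= -4.2100

-4.2100


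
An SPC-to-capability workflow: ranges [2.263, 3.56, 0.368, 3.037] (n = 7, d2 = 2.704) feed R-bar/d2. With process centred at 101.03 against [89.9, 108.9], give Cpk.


R_bar = (2.263 + 3.56 + 0.368 + 3.037) / 4 = 2.307
sigma = R_bar / d2 = 2.307 / 2.704 = 0.85318047
Cp = (USL - LSL)/(6*sigma) = (108.9 - 89.9)/(6*0.85318047) = 3.7116
Cpu = (108.9 - 101.03)/(3*0.85318047) = 3.0748
Cpl = (101.03 - 89.9)/(3*0.85318047) = 4.3484
Cpk = min(Cpu, Cpl) = 3.0748

3.0748


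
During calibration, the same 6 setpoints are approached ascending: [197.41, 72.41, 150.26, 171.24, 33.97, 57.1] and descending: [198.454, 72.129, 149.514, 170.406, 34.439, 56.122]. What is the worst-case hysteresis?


|197.41 - 198.454| = 1.0440
|72.41 - 72.129| = 0.2810
|150.26 - 149.514| = 0.7460
|171.24 - 170.406| = 0.8340
|33.97 - 34.439| = 0.4690
|57.1 - 56.122| = 0.9780
hysteresis = max(diffs) = 1.0440

1.0440


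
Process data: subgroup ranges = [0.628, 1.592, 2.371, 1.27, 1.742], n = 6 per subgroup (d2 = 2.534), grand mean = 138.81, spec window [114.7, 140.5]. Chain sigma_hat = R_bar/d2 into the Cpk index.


R_bar = (0.628 + 1.592 + 2.371 + 1.27 + 1.742) / 5 = 1.5206
sigma = R_bar / d2 = 1.5206 / 2.534 = 0.60007893
Cp = (USL - LSL)/(6*sigma) = (140.5 - 114.7)/(6*0.60007893) = 7.1657
Cpu = (140.5 - 138.81)/(3*0.60007893) = 0.9388
Cpl = (138.81 - 114.7)/(3*0.60007893) = 13.3927
Cpk = min(Cpu, Cpl) = 0.9388

0.9388


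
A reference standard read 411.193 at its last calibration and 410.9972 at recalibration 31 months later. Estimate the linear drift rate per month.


rate = (v2 - v1) / months
= (410.9972 - 411.193) / 31
= -0.1958 / 31
= -0.0063

-0.0063


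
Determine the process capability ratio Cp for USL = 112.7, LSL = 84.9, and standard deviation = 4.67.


Cp = (USL - LSL) / (6 * sigma)
= (112.7 - 84.9) / (6 * 4.67)
= 27.8000 / 28.0200
= 0.9921

0.9921


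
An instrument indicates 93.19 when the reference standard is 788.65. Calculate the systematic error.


Systematic error = measured - true
= 93.19 - 788.65
= -695.4600

-695.4600


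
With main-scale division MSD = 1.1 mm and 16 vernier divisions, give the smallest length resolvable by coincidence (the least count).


LC = MSD / n_div
= 1.1 / 16
= 0.0688

0.0688


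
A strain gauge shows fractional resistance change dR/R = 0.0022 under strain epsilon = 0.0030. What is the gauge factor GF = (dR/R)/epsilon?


GF = (dR/R) / epsilon
= 0.0022 / 0.0030
= 0.7333

0.7333


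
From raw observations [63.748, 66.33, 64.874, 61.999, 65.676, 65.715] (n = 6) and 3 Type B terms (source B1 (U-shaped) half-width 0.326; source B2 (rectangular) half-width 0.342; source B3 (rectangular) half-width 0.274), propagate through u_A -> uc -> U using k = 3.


mean = (63.748 + 66.33 + 64.874 + 61.999 + 65.676 + 65.715) / 6 = 64.72366667
s = sqrt(sum((x - mean)^2)/(n-1)) = 1.6042644
u_A = s / sqrt(n) = 1.6042644 / sqrt(6) = 0.6549382
u_B1 = 0.326 / sqrt(2) = 0.23051681
u_B2 = 0.342 / sqrt(3) = 0.19745379
u_B3 = 0.274 / sqrt(3) = 0.15819397
uc = sqrt(0.6549382^2 + 0.23051681^2 + 0.19745379^2 + 0.15819397^2) = 0.73898266
U = k * uc = 3 * 0.73898266
U = 2.2169

2.2169


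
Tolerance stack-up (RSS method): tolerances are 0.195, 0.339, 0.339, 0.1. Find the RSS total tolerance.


RSS = sqrt(0.195^2 + 0.339^2 + 0.339^2 + 0.1^2)
= sqrt(0.277867)
= 0.5271

0.5271


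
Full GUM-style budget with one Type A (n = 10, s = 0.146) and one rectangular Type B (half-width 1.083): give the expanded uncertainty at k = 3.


u_A = s / sqrt(n) = 0.146 / sqrt(10) = 0.046169254
u_B = half_width / sqrt(3) = 1.083 / sqrt(3) = 0.62527034
uc = sqrt(u_A^2 + u_B^2) = sqrt(0.046169254^2 + 0.62527034^2) = 0.62697257
U = k * uc = 3 * 0.62697257
U = 1.8809

1.8809


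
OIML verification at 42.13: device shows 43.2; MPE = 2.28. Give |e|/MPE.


e = indication - reference = 43.2 - 42.13 = 1.0700
|e| = 1.0700
ratio = |e| / MPE = 1.0700 / 2.28
ratio = 0.4693

0.4693


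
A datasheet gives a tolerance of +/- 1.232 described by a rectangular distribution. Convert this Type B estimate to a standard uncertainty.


u_B = half_width / sqrt(3)
u_B = 1.232 / 1.7320508
u_B = 0.7113

0.7113


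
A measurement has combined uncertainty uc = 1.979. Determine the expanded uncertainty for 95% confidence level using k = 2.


U = k * uc
U = 2 * 1.979
U = 3.9580

3.9580


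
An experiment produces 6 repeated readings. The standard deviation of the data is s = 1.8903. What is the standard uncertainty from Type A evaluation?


u_A = s / sqrt(n)
u_A = 1.8903 / sqrt(6)
u_A = 1.8903 / 2.4494897
u_A = 0.7717

0.7717


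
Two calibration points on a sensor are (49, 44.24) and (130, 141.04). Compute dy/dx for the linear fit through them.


slope = (y2 - y1) / (x2 - x1)
= (141.04 - 44.24) / (130 - 49)
= 96.8000 / 81
= 1.1951

1.1951


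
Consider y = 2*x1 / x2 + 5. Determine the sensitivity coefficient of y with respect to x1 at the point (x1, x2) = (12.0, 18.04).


y = 2*x1 / x2 + 5
dy/dx1 = 2/x2
Evaluate at x2 = 18.04: c1 = 2 / 18.04
c1 = 0.1109

0.1109


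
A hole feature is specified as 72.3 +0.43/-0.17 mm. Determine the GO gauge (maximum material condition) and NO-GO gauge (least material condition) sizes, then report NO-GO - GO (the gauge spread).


GO = nominal - lower_tol (smallest hole = maximum material condition)
GO = 72.3 - 0.17 = 72.13
NO-GO = nominal + upper_tol (largest hole = least material condition)
NO-GO = 72.3 + 0.43 = 72.73
spread = NO-GO - GO = 72.73 - 72.13 = 0.6000

0.6000


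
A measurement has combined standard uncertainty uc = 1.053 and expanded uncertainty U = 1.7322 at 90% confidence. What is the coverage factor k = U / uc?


k = U / uc
k = 1.7322 / 1.053
k = 1.645

1.645


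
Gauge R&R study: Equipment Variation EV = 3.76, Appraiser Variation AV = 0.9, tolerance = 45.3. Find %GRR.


GRR = sqrt(EV^2 + AV^2) = sqrt(3.76^2 + 0.9^2) = 3.8662126
%GRR = GRR / tol * 100 = 3.8662126 / 45.3 * 100
%GRR = 8.5347

8.5347


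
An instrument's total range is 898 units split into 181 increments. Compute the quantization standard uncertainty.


resolution = range / divisions
resolution = 898 / 181 = 4.961326
u_res = resolution / (2*sqrt(3))
u_res = 4.961326 / 3.4641016
u_res = 1.4322

1.4322


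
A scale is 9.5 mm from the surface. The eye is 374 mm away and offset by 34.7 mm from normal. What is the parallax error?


error = h * offset / d
= 9.5 * 34.7 / 374
= 0.8814

0.8814


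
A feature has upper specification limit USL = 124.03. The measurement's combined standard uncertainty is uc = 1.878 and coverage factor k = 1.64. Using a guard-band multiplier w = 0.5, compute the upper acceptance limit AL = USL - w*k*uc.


U = k * uc = 1.64 * 1.878 = 3.07992
guard band g = w * U = 0.5 * 3.07992 = 1.53996
AL = USL - g = 124.03 - 1.53996
AL = 122.4900

122.4900


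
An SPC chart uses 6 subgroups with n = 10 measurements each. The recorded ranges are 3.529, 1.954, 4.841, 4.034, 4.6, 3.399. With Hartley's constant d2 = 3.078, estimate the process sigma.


R_bar = (3.529 + 1.954 + 4.841 + 4.034 + 4.6 + 3.399) / 6
R_bar = 22.357 / 6 = 3.7261667
sigma_hat = R_bar / d2 = 3.7261667 / 3.078 = 1.2106

1.2106


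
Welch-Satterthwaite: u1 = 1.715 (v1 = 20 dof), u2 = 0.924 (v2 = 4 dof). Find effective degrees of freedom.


uc = sqrt(u1^2 + u2^2) = sqrt(1.715^2 + 0.924^2) = 1.9480762
v_eff = uc^4 / (u1^4/v1 + u2^4/v2)
= 1.9480762^4 / (1.715^4/20 + 0.924^4/4)
= 14.402032 / 0.61477359
v_eff = 23.4266

23.4266


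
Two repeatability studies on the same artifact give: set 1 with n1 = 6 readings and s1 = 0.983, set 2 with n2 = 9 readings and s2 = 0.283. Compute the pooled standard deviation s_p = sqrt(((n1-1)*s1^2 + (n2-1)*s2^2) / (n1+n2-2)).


s_p = sqrt(((n1-1)*s1^2 + (n2-1)*s2^2) / (n1+n2-2))
numerator = (6-1)*0.983^2 + (9-1)*0.283^2 = 4.831445 + 0.640712 = 5.472157
denominator = 6 + 9 - 2 = 13
s_p^2 = 5.472157 / 13 = 0.42093515
s_p = sqrt(0.42093515) = 0.6488

0.6488


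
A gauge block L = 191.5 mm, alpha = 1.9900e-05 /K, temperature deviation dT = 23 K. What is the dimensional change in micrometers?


dL = L * alpha * dT
= 191.5 * 1.9900e-05 * 23
= 0.0876495 mm
dL_um = 0.0876495 * 1000 = 87.6495 um

87.6495


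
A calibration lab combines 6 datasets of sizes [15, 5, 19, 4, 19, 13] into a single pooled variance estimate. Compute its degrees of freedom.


nu = sum_i (n_i - 1)
nu = ((15 - 1) + (5 - 1) + (19 - 1) + (4 - 1) + (19 - 1) + (13 - 1))
nu = 14 + 4 + 18 + 3 + 18 + 12
nu = 69

69


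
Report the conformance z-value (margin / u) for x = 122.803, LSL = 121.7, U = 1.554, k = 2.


u = U / k = 1.554 / 2 = 0.777
margin = |LSL - x| = |121.7 - 122.803| = 1.103
z = margin / u = 1.103 / 0.777
z = 1.4196

1.4196


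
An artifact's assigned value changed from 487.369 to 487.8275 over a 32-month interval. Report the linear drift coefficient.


rate = (v2 - v1) / months
= (487.8275 - 487.369) / 32
= 0.4585 / 32
= 0.0143

0.0143


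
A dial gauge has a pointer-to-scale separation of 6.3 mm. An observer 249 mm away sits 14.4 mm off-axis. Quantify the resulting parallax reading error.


error = h * offset / d
= 6.3 * 14.4 / 249
= 0.3643

0.3643


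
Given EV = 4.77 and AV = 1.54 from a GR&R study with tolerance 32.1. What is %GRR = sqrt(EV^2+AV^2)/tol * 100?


GRR = sqrt(EV^2 + AV^2) = sqrt(4.77^2 + 1.54^2) = 5.0124345
%GRR = GRR / tol * 100 = 5.0124345 / 32.1 * 100
%GRR = 15.6151

15.6151


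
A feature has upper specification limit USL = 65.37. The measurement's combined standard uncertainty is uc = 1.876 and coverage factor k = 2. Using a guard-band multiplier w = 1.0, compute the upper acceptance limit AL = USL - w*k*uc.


U = k * uc = 2 * 1.876 = 3.752
guard band g = w * U = 1.0 * 3.752 = 3.752
AL = USL - g = 65.37 - 3.752
AL = 61.6180

61.6180


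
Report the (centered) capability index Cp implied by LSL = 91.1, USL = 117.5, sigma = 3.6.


Cp = (USL - LSL) / (6 * sigma)
= (117.5 - 91.1) / (6 * 3.6)
= 26.4000 / 21.6000
= 1.2222

1.2222


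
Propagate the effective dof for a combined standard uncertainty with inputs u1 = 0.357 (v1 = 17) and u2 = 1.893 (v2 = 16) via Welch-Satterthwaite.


uc = sqrt(u1^2 + u2^2) = sqrt(0.357^2 + 1.893^2) = 1.9263691
v_eff = uc^4 / (u1^4/v1 + u2^4/v2)
= 1.9263691^4 / (0.357^4/17 + 1.893^4/16)
= 13.770763 / 0.80352466
v_eff = 17.1379

17.1379


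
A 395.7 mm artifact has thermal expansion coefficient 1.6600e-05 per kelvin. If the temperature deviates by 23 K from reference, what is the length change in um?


dL = L * alpha * dT
= 395.7 * 1.6600e-05 * 23
= 0.1510783 mm
dL_um = 0.1510783 * 1000 = 151.0783 um

151.0783


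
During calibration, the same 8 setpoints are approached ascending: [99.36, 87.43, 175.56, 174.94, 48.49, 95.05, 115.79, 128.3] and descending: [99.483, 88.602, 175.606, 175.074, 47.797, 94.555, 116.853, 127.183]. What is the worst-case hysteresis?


|99.36 - 99.483| = 0.1230
|87.43 - 88.602| = 1.1720
|175.56 - 175.606| = 0.0460
|174.94 - 175.074| = 0.1340
|48.49 - 47.797| = 0.6930
|95.05 - 94.555| = 0.4950
|115.79 - 116.853| = 1.0630
|128.3 - 127.183| = 1.1170
hysteresis = max(diffs) = 1.1720

1.1720


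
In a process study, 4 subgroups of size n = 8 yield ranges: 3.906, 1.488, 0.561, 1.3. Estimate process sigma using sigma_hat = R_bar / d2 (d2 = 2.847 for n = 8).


R_bar = (3.906 + 1.488 + 0.561 + 1.3) / 4
R_bar = 7.255 / 4 = 1.81375
sigma_hat = R_bar / d2 = 1.81375 / 2.847 = 0.6371

0.6371


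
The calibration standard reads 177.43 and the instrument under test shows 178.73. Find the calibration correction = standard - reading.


Correction = standard - reading
= 177.43 - 178.73
= -1.3000

-1.3000


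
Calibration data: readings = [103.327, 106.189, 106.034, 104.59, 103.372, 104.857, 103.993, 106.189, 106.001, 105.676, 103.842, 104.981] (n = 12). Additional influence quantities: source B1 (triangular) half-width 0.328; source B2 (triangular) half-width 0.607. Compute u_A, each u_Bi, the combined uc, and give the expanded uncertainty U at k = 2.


mean = (103.327 + 106.189 + 106.034 + 104.59 + 103.372 + 104.857 + 103.993 + 106.189 + 106.001 + 105.676 + 103.842 + 104.981) / 12 = 104.9209167
s = sqrt(sum((x - mean)^2)/(n-1)) = 1.0985015
u_A = s / sqrt(n) = 1.0985015 / sqrt(12) = 0.31711007
u_B1 = 0.328 / sqrt(6) = 0.13390544
u_B2 = 0.607 / sqrt(6) = 0.24780671
uc = sqrt(0.31711007^2 + 0.13390544^2 + 0.24780671^2) = 0.42414341
U = k * uc = 2 * 0.42414341
U = 0.8483

0.8483


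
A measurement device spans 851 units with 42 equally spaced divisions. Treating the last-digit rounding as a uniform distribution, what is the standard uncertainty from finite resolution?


resolution = range / divisions
resolution = 851 / 42 = 20.261905
u_res = resolution / (2*sqrt(3))
u_res = 20.261905 / 3.4641016
u_res = 5.8491

5.8491


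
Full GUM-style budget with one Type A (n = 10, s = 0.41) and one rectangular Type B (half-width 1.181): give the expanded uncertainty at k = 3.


u_A = s / sqrt(n) = 0.41 / sqrt(10) = 0.12965338
u_B = half_width / sqrt(3) = 1.181 / sqrt(3) = 0.68185067
uc = sqrt(u_A^2 + u_B^2) = sqrt(0.12965338^2 + 0.68185067^2) = 0.69406796
U = k * uc = 3 * 0.69406796
U = 2.0822

2.0822


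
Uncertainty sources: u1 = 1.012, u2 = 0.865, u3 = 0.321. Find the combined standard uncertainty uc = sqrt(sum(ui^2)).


uc = sqrt(1.012^2 + 0.865^2 + 0.321^2)
uc = sqrt(1.87541)
uc = 1.3695

1.3695


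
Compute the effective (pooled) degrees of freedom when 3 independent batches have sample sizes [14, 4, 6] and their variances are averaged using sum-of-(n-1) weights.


nu = sum_i (n_i - 1)
nu = ((14 - 1) + (4 - 1) + (6 - 1))
nu = 13 + 3 + 5
nu = 21

21


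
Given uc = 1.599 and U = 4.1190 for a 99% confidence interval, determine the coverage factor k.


k = U / uc
k = 4.1190 / 1.599
k = 2.576

2.576


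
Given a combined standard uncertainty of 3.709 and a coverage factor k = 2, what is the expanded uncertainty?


U = k * uc
U = 2 * 3.709
U = 7.4180

7.4180


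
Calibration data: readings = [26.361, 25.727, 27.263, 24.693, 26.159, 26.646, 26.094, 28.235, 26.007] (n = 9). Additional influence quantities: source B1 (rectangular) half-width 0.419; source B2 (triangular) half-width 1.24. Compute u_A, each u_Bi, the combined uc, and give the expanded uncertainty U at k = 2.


mean = (26.361 + 25.727 + 27.263 + 24.693 + 26.159 + 26.646 + 26.094 + 28.235 + 26.007) / 9 = 26.35388889
s = sqrt(sum((x - mean)^2)/(n-1)) = 0.98918141
u_A = s / sqrt(n) = 0.98918141 / sqrt(9) = 0.32972714
u_B1 = 0.419 / sqrt(3) = 0.24190976
u_B2 = 1.24 / sqrt(6) = 0.50622788
uc = sqrt(0.32972714^2 + 0.24190976^2 + 0.50622788^2) = 0.65077414
U = k * uc = 2 * 0.65077414
U = 1.3015

1.3015


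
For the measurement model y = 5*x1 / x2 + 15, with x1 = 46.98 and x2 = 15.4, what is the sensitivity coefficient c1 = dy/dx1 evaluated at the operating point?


y = 5*x1 / x2 + 15
dy/dx1 = 5/x2
Evaluate at x2 = 15.4: c1 = 5 / 15.4
c1 = 0.3247

0.3247


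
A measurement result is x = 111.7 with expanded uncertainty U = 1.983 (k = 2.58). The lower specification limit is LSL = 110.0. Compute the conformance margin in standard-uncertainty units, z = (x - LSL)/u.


u = U / k = 1.983 / 2.58 = 0.76860465
margin = |LSL - x| = |110.0 - 111.7| = 1.7
z = margin / u = 1.7 / 0.76860465
z = 2.2118

2.2118


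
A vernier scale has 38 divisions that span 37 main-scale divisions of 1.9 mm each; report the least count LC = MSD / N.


LC = MSD / n_div
= 1.9 / 38
= 0.0500

0.0500


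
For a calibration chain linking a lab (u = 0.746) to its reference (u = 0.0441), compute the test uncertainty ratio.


TUR = u_lab / u_ref
= 0.746 / 0.0441
= 16.9161

16.9161


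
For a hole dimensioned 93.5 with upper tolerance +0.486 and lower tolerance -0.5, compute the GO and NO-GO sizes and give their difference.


GO = nominal - lower_tol (smallest hole = maximum material condition)
GO = 93.5 - 0.5 = 93.0
NO-GO = nominal + upper_tol (largest hole = least material condition)
NO-GO = 93.5 + 0.486 = 93.986
spread = NO-GO - GO = 93.986 - 93.0 = 0.9860

0.9860


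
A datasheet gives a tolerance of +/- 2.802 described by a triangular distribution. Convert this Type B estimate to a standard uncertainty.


u_B = half_width / sqrt(6)
u_B = 2.802 / 2.4494897
u_B = 1.1439

1.1439


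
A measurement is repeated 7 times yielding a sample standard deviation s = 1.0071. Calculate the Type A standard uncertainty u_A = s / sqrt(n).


u_A = s / sqrt(n)
u_A = 1.0071 / sqrt(7)
u_A = 1.0071 / 2.6457513
u_A = 0.3806

0.3806


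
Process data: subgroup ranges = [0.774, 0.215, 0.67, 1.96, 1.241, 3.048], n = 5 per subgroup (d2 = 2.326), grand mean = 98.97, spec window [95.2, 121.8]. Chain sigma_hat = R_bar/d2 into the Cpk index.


R_bar = (0.774 + 0.215 + 0.67 + 1.96 + 1.241 + 3.048) / 6 = 1.318
sigma = R_bar / d2 = 1.318 / 2.326 = 0.56663801
Cp = (USL - LSL)/(6*sigma) = (121.8 - 95.2)/(6*0.56663801) = 7.8239
Cpu = (121.8 - 98.97)/(3*0.56663801) = 13.4301
Cpl = (98.97 - 95.2)/(3*0.56663801) = 2.2178
Cpk = min(Cpu, Cpl) = 2.2178

2.2178


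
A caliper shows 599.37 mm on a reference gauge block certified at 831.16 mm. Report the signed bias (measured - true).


Systematic error = measured - true
= 599.37 - 831.16
= -231.7900

-231.7900


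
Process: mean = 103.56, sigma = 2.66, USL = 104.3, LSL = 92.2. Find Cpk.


Cpu = (USL - mean) / (3*sigma) = (104.3 - 103.56) / (3*2.66) = 0.0927
Cpl = (mean - LSL) / (3*sigma) = (103.56 - 92.2) / (3*2.66) = 1.4236
Cpk = min(Cpu, Cpl) = 0.0927

0.0927


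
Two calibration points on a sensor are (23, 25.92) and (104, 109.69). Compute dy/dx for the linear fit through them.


slope = (y2 - y1) / (x2 - x1)
= (109.69 - 25.92) / (104 - 23)
= 83.7700 / 81
= 1.0342

1.0342


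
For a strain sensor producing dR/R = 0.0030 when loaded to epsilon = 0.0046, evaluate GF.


GF = (dR/R) / epsilon
= 0.0030 / 0.0046
= 0.6522

0.6522


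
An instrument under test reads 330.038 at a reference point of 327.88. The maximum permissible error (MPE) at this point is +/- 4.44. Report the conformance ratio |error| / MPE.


e = indication - reference = 330.038 - 327.88 = 2.1580
|e| = 2.1580
ratio = |e| / MPE = 2.1580 / 4.44
ratio = 0.4860

0.4860


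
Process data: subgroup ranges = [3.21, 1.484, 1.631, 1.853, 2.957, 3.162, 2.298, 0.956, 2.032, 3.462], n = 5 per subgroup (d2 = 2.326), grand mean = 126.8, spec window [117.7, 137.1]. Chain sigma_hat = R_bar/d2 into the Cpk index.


R_bar = (3.21 + 1.484 + 1.631 + 1.853 + 2.957 + 3.162 + 2.298 + 0.956 + 2.032 + 3.462) / 10 = 2.3045
sigma = R_bar / d2 = 2.3045 / 2.326 = 0.99075666
Cp = (USL - LSL)/(6*sigma) = (137.1 - 117.7)/(6*0.99075666) = 3.2635
Cpu = (137.1 - 126.8)/(3*0.99075666) = 3.4654
Cpl = (126.8 - 117.7)/(3*0.99075666) = 3.0616
Cpk = min(Cpu, Cpl) = 3.0616

3.0616


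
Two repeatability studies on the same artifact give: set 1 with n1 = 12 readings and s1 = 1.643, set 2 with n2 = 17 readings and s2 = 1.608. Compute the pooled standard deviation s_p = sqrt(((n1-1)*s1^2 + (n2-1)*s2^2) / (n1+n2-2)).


s_p = sqrt(((n1-1)*s1^2 + (n2-1)*s2^2) / (n1+n2-2))
numerator = (12-1)*1.643^2 + (17-1)*1.608^2 = 29.693939 + 41.370624 = 71.064563
denominator = 12 + 17 - 2 = 27
s_p^2 = 71.064563 / 27 = 2.6320209
s_p = sqrt(2.6320209) = 1.6224

1.6224


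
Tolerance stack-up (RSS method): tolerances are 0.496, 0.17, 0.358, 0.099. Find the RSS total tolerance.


RSS = sqrt(0.496^2 + 0.17^2 + 0.358^2 + 0.099^2)
= sqrt(0.412881)
= 0.6426

0.6426


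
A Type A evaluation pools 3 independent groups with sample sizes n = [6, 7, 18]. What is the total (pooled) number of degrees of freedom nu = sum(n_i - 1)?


nu = sum_i (n_i - 1)
nu = ((6 - 1) + (7 - 1) + (18 - 1))
nu = 5 + 6 + 17
nu = 28

28


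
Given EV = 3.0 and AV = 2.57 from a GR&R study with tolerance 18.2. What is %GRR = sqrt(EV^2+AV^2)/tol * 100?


GRR = sqrt(EV^2 + AV^2) = sqrt(3.0^2 + 2.57^2) = 3.9503038
%GRR = GRR / tol * 100 = 3.9503038 / 18.2 * 100
%GRR = 21.7050

21.7050


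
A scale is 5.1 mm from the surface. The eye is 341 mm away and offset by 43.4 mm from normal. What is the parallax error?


error = h * offset / d
= 5.1 * 43.4 / 341
= 0.6491

0.6491


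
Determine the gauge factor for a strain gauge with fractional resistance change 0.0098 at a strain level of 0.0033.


GF = (dR/R) / epsilon
= 0.0098 / 0.0033
= 2.9697

2.9697


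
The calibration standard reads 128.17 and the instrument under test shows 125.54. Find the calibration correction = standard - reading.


Correction = standard - reading
= 128.17 - 125.54
= 2.6300

2.6300


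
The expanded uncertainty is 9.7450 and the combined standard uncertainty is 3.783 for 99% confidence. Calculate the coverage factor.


k = U / uc
k = 9.7450 / 3.783
k = 2.576

2.576


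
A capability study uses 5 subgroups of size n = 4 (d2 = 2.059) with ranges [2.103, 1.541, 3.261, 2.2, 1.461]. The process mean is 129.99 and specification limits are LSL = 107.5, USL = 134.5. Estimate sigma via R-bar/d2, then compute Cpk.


R_bar = (2.103 + 1.541 + 3.261 + 2.2 + 1.461) / 5 = 2.1132
sigma = R_bar / d2 = 2.1132 / 2.059 = 1.0263235
Cp = (USL - LSL)/(6*sigma) = (134.5 - 107.5)/(6*1.0263235) = 4.3846
Cpu = (134.5 - 129.99)/(3*1.0263235) = 1.4648
Cpl = (129.99 - 107.5)/(3*1.0263235) = 7.3044
Cpk = min(Cpu, Cpl) = 1.4648

1.4648


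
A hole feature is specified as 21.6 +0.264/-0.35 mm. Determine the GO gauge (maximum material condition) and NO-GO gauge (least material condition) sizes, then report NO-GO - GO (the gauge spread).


GO = nominal - lower_tol (smallest hole = maximum material condition)
GO = 21.6 - 0.35 = 21.25
NO-GO = nominal + upper_tol (largest hole = least material condition)
NO-GO = 21.6 + 0.264 = 21.864
spread = NO-GO - GO = 21.864 - 21.25 = 0.6140

0.6140


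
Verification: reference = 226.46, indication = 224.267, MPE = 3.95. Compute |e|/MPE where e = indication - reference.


e = indication - reference = 224.267 - 226.46 = -2.1930
|e| = 2.1930
ratio = |e| / MPE = 2.1930 / 3.95
ratio = 0.5552

0.5552


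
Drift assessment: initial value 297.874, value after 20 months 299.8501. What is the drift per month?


rate = (v2 - v1) / months
= (299.8501 - 297.874) / 20
= 1.9761 / 20
= 0.0988

0.0988


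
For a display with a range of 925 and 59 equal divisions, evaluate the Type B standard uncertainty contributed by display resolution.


resolution = range / divisions
resolution = 925 / 59 = 15.677966
u_res = resolution / (2*sqrt(3))
u_res = 15.677966 / 3.4641016
u_res = 4.5258

4.5258


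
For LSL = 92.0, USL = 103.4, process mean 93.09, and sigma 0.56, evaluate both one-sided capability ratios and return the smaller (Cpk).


Cpu = (USL - mean) / (3*sigma) = (103.4 - 93.09) / (3*0.56) = 6.1369
Cpl = (mean - LSL) / (3*sigma) = (93.09 - 92.0) / (3*0.56) = 0.6488
Cpk = min(Cpu, Cpl) = 0.6488

0.6488


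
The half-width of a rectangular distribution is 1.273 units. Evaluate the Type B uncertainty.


u_B = half_width / sqrt(3)
u_B = 1.273 / 1.7320508
u_B = 0.7350

0.7350


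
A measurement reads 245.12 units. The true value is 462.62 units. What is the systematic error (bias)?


Systematic error = measured - true
= 245.12 - 462.62
= -217.5000

-217.5000
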